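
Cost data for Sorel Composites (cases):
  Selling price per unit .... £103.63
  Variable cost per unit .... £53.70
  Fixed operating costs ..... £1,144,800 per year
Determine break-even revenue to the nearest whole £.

£2,376,039

Contribution margin per unit = £103.63 − £53.70 = £49.93, a CM ratio of £49.93 ÷ £103.63 = 0.4818.
Break-even sales = FC ÷ CM ratio = £1,144,800 × £103.63 / £49.93 = £2,376,039.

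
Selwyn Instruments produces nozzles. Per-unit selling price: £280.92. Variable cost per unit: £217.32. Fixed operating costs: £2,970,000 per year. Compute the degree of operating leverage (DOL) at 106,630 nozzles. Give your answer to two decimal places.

Total contribution margin = 106,630 × £63.60 = £6,781,668.00.
Operating income = contribution − fixed costs = £6,781,668.00 − £2,970,000 = £3,811,668.00.
So DOL = total CM / EBIT = £6,781,668.00 / £3,811,668.00 = 1.7792.

1.78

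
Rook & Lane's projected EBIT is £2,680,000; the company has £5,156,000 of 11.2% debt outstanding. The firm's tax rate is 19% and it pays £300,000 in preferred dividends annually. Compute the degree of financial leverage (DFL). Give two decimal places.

Interest = £577,472.00.
Preferred dividends grossed up pre-tax: £300,000 / (1 − 0.19) = £370,370.37.
DFL = EBIT ÷ [EBIT − I − D_p/(1−t)] = £2,680,000 ÷ [£2,680,000 − £577,472.00 − £370,370.37] = £2,680,000 ÷ £1,732,157.63 = 1.5472.

1.55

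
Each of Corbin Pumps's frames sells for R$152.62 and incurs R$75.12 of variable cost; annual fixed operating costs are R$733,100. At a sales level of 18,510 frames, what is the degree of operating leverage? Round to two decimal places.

2.05

At 18,510 units, contribution = 18,510 × R$77.50 = R$1,434,525.00.
Subtracting fixed costs: EBIT = R$1,434,525.00 − R$733,100 = R$701,425.00.
So DOL = total CM / EBIT = R$1,434,525.00 / R$701,425.00 = 2.0452.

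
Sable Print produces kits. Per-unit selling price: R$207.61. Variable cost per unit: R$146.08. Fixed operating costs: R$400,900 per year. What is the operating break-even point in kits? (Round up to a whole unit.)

Each unit contributes R$207.61 − R$146.08 = R$61.53.
Units to break even: R$400,900 ÷ R$61.53 = 6,515.52, rounded up to 6,516.

6,516 kits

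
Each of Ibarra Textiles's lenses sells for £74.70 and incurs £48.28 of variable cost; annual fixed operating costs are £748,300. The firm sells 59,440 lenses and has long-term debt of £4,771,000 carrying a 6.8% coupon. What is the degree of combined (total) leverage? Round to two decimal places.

3.16

At 59,440 units, contribution = 59,440 × £26.42 = £1,570,404.80.
Operating income = contribution − fixed costs = £1,570,404.80 − £748,300 = £822,104.80. Interest = £324,428.00, so EBIT − I = £497,676.80.
Degree of total leverage = total CM / (EBIT − interest) = £1,570,404.80 / £497,676.80 = 3.1555.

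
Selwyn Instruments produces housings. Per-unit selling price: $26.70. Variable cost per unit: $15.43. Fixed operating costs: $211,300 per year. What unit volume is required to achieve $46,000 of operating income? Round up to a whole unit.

Each unit contributes $26.70 − $15.43 = $11.27.
Need Q such that Q × $11.27 − $211,300 = $46,000, i.e. Q = $257,300 / $11.27 = 22,830.52 → 22,831.

22,831 housings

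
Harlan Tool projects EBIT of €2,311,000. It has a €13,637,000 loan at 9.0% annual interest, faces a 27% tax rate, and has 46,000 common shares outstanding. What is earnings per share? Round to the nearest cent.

Pre-tax income = €2,311,000 − €1,227,330.00 = €1,083,670.00.
Net income = €1,083,670.00 × (1 − 0.27) = €791,079.10.
Per share: €791,079.10 / 46,000 shares = €17.20.

€17.20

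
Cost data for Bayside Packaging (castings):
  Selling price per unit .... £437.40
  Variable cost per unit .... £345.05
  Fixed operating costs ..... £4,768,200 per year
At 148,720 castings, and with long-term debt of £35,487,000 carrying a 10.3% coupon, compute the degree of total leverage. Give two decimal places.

At 148,720 units, contribution = 148,720 × £92.35 = £13,734,292.00.
EBIT = £13,734,292.00 − £4,768,200 = £8,966,092.00. Interest = £3,655,161.00.
DOL = £13,734,292.00 ÷ £8,966,092.00 = 1.5318; DFL = £8,966,092.00 ÷ £5,310,931.00 = 1.6882.
Combined leverage = 1.5318 × 1.6882 = 2.5860.

2.59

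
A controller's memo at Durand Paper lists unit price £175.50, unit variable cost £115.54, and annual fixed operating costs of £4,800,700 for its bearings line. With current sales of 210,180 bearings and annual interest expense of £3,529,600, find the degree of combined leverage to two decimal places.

2.95

At 210,180 units, contribution = 210,180 × £59.96 = £12,602,392.80.
Operating income = contribution − fixed costs = £12,602,392.80 − £4,800,700 = £7,801,692.80. Interest = £3,529,600.00.
DOL = £12,602,392.80 ÷ £7,801,692.80 = 1.6153; DFL = £7,801,692.80 ÷ £4,272,092.80 = 1.8262.
DCL = DOL × DFL = 1.6153 × 1.8262 = 2.9499.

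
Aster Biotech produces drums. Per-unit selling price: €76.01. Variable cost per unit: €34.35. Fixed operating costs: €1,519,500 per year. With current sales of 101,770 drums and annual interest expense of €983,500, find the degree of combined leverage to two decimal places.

Contribution at this volume is 101,770 × €41.66 = €4,239,738.20.
EBIT = €4,239,738.20 − €1,519,500 = €2,720,238.20. Interest = €983,500.00, so EBIT − I = €1,736,738.20.
DCL = contribution ÷ (EBIT − I) = €4,239,738.20 ÷ €1,736,738.20 = 2.4412.

2.44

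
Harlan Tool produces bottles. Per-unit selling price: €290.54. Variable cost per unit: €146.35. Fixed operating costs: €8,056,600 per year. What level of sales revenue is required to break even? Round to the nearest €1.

CM per unit = €290.54 − €146.35 = €144.19; CM ratio = €144.19 / €290.54 = 0.4963.
Break-even revenue = fixed costs × price ÷ CM = €8,056,600 × €290.54 ÷ €144.19 = €16,233,890.

€16,233,890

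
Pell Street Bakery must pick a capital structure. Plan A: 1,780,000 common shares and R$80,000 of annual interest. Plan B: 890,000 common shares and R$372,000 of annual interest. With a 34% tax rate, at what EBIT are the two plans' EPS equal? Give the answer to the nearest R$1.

R$664,000

At indifference, (EBIT − 80,000)(1 − t)/1,780,000 = (EBIT − 372,000)(1 − t)/890,000.
Cancelling (1 − t) and cross-multiplying: 890,000·(EBIT − 80,000) = 1,780,000·(EBIT − 372,000).
EBIT × (1,780,000 − 890,000) = 372,000 × 1,780,000 − 80,000 × 890,000 = 590,960,000,000, so EBIT = 590,960,000,000 ÷ 890,000 = 664,000.00.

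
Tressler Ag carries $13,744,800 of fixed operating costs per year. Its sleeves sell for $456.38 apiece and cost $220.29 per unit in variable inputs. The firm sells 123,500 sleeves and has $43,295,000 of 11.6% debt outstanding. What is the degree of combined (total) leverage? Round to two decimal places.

Contribution at this volume is 123,500 × $236.09 = $29,157,115.00.
EBIT = $29,157,115.00 − $13,744,800 = $15,412,315.00. Interest = $5,022,220.00, so EBIT − I = $10,390,095.00.
DCL = contribution ÷ (EBIT − I) = $29,157,115.00 ÷ $10,390,095.00 = 2.8062.

2.81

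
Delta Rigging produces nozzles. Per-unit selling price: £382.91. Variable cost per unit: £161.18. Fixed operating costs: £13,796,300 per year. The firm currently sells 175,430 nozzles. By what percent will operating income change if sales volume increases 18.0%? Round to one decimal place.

Contribution at this volume is 175,430 × £221.73 = £38,898,093.90.
Operating income = contribution − fixed costs = £38,898,093.90 − £13,796,300 = £25,101,793.90.
DOL = contribution ÷ EBIT = £38,898,093.90 ÷ £25,101,793.90 = 1.5496.
%ΔEBIT = DOL × %ΔSales = 1.5496 × +18.0% = +27.9%.

+27.9%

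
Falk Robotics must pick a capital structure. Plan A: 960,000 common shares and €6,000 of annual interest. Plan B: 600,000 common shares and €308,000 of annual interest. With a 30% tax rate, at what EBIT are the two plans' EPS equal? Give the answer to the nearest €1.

€811,333

Set EPS_A = EPS_B: (EBIT − €6,000)(1 − 0.30) ÷ 960,000 = (EBIT − €308,000)(1 − 0.30) ÷ 600,000.
The (1 − t) factor cancels: (EBIT − 6,000) × 600,000 = (EBIT − 308,000) × 960,000.
Solving, EBIT = (308,000·960,000 − 6,000·600,000) / (960,000 − 600,000) = 292,080,000,000 / 360,000 = 811,333.33.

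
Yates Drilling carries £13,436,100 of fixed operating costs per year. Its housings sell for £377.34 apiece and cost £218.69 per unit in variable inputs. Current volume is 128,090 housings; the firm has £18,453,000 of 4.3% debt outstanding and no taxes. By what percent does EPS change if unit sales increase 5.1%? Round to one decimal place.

+17.0%

Total contribution margin = 128,090 × £158.65 = £20,321,478.50.
Subtracting fixed costs: EBIT = £20,321,478.50 − £13,436,100 = £6,885,378.50.
After interest of £793,479.00, pre-tax earnings = £6,091,899.50.
Degree of combined leverage = contribution ÷ (EBIT − I) = £20,321,478.50 ÷ £6,091,899.50 = 3.3358.
%ΔEPS = DCL × %ΔSales = 3.3358 × +5.1% = +17.0%.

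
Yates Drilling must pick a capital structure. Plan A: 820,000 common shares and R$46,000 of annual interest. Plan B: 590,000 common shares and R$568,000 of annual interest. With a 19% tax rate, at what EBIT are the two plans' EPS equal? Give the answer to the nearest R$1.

Set EPS_A = EPS_B: (EBIT − R$46,000)(1 − 0.19) ÷ 820,000 = (EBIT − R$568,000)(1 − 0.19) ÷ 590,000.
Cancelling (1 − t) and cross-multiplying: 590,000·(EBIT − 46,000) = 820,000·(EBIT − 568,000).
EBIT × (820,000 − 590,000) = 568,000 × 820,000 − 46,000 × 590,000 = 438,620,000,000, so EBIT = 438,620,000,000 ÷ 230,000 = 1,907,043.48.

R$1,907,043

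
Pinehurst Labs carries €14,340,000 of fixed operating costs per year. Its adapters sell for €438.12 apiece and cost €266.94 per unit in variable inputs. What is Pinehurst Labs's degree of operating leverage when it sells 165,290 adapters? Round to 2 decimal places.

Contribution at this volume is 165,290 × €171.18 = €28,294,342.20.
Operating income = contribution − fixed costs = €28,294,342.20 − €14,340,000 = €13,954,342.20.
So DOL = total CM / EBIT = €28,294,342.20 / €13,954,342.20 = 2.0276.

2.03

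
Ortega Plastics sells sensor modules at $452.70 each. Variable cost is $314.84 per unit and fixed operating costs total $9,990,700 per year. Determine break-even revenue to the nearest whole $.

$32,807,122

Contribution margin per unit = $452.70 − $314.84 = $137.86, a CM ratio of $137.86 ÷ $452.70 = 0.3045.
Break-even sales = FC ÷ CM ratio = $9,990,700 × $452.70 / $137.86 = $32,807,122.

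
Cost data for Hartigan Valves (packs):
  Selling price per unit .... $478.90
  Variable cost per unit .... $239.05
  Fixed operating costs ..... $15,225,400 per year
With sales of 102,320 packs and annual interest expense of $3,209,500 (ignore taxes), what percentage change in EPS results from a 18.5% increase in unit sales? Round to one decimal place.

+74.3%

At 102,320 units, contribution = 102,320 × $239.85 = $24,541,452.00.
Operating income = contribution − fixed costs = $24,541,452.00 − $15,225,400 = $9,316,052.00.
Interest = $3,209,500.00, so EBIT − I = $6,106,552.00.
Degree of combined leverage = contribution ÷ (EBIT − I) = $24,541,452.00 ÷ $6,106,552.00 = 4.0189.
%ΔEPS = DCL × %ΔSales = 4.0189 × +18.5% = +74.3%.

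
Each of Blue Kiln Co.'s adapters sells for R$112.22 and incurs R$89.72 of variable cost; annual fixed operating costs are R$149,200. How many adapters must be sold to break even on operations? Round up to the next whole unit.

6,632 adapters

Unit CM = price − variable cost = R$112.22 − R$89.72 = R$22.50.
Break-even volume = fixed costs ÷ CM per unit = R$149,200 ÷ R$22.50 = 6,631.11, so 6,632 adapters.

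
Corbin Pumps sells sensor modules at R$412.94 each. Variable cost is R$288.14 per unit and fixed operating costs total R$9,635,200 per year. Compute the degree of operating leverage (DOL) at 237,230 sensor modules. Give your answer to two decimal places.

At 237,230 units, contribution = 237,230 × R$124.80 = R$29,606,304.00.
Operating income = contribution − fixed costs = R$29,606,304.00 − R$9,635,200 = R$19,971,104.00.
Degree of operating leverage = R$29,606,304.00 / R$19,971,104.00 = 1.4825.

1.48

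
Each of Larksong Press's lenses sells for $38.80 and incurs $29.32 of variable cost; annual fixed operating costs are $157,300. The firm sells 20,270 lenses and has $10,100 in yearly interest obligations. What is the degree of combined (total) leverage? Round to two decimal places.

7.76

At 20,270 units, contribution = 20,270 × $9.48 = $192,159.60.
EBIT = $192,159.60 − $157,300 = $34,859.60. Interest = $10,100.00.
DOL = $192,159.60 ÷ $34,859.60 = 5.5124; DFL = $34,859.60 ÷ $24,759.60 = 1.4079.
Combined leverage = 5.5124 × 1.4079 = 7.7609.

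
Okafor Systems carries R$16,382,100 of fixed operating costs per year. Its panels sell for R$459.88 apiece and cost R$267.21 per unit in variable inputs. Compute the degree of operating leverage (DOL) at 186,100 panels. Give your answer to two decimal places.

1.84

Contribution at this volume is 186,100 × R$192.67 = R$35,855,887.00.
Subtracting fixed costs: EBIT = R$35,855,887.00 − R$16,382,100 = R$19,473,787.00.
Degree of operating leverage = R$35,855,887.00 / R$19,473,787.00 = 1.8412.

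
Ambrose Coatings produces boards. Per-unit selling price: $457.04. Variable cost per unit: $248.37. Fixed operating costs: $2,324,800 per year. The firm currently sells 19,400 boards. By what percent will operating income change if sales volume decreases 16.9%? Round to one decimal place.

Contribution at this volume is 19,400 × $208.67 = $4,048,198.00.
Subtracting fixed costs: EBIT = $4,048,198.00 − $2,324,800 = $1,723,398.00.
So DOL = total CM / EBIT = $4,048,198.00 / $1,723,398.00 = 2.3490.
%ΔEBIT = DOL × %ΔSales = 2.3490 × -16.9% = -39.7%.

-39.7%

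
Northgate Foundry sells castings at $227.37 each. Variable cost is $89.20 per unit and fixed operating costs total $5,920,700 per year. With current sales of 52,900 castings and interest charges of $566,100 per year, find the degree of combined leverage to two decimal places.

At 52,900 units, contribution = 52,900 × $138.17 = $7,309,193.00.
Operating income = contribution − fixed costs = $7,309,193.00 − $5,920,700 = $1,388,493.00. Interest = $566,100.00.
DOL = $7,309,193.00 ÷ $1,388,493.00 = 5.2641; DFL = $1,388,493.00 ÷ $822,393.00 = 1.6884.
DCL = DOL × DFL = 5.2641 × 1.6884 = 8.8879.

8.89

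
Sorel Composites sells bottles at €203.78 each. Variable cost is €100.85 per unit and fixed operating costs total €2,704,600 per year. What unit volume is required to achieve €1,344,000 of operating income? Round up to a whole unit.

Contribution margin per unit = €203.78 − €100.85 = €102.93.
Required volume = (fixed costs + target profit) ÷ CM = (€2,704,600 + €1,344,000) ÷ €102.93 = 39,333.53, so 39,334 bottles.

39,334 bottles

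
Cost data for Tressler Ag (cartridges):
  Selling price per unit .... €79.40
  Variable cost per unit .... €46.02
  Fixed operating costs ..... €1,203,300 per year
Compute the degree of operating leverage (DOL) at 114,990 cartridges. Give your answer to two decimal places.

1.46

Contribution at this volume is 114,990 × €33.38 = €3,838,366.20.
Subtracting fixed costs: EBIT = €3,838,366.20 − €1,203,300 = €2,635,066.20.
DOL = contribution ÷ EBIT = €3,838,366.20 ÷ €2,635,066.20 = 1.4566.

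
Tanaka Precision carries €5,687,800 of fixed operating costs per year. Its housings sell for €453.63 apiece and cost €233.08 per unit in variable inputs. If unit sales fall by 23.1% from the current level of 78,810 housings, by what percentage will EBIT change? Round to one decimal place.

Total contribution margin = 78,810 × €220.55 = €17,381,545.50.
EBIT = €17,381,545.50 − €5,687,800 = €11,693,745.50.
So DOL = total CM / EBIT = €17,381,545.50 / €11,693,745.50 = 1.4864.
So EBIT moves 1.4864 × (-23.1%) = -34.3%.

-34.3%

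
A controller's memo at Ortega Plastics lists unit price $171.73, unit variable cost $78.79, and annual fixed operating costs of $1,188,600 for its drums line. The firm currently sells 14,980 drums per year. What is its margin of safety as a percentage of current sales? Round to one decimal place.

14.6%

Unit CM = price − variable cost = $171.73 − $78.79 = $92.94. Break-even units = $1,188,600 ÷ $92.94 = 12,788.90; break-even revenue = 12,788.90 × $171.73 = $2,196,237.12.
Actual sales revenue = 14,980 × $171.73 = $2,572,515.40.
Margin of safety = ($2,572,515.40 − $2,196,237.12) ÷ $2,572,515.40 = 14.6%.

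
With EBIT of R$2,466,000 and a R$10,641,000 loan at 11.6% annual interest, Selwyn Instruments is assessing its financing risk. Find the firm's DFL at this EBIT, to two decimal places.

Interest = R$1,234,356.00.
DFL = EBIT ÷ (EBIT − I) = R$2,466,000 ÷ (R$2,466,000 − R$1,234,356.00) = R$2,466,000 ÷ R$1,231,644.00 = 2.0022.

2.00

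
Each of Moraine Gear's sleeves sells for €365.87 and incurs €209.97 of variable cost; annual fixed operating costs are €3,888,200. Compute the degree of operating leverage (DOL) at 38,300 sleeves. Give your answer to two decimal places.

Contribution at this volume is 38,300 × €155.90 = €5,970,970.00.
EBIT = €5,970,970.00 − €3,888,200 = €2,082,770.00.
Degree of operating leverage = €5,970,970.00 / €2,082,770.00 = 2.8668.

2.87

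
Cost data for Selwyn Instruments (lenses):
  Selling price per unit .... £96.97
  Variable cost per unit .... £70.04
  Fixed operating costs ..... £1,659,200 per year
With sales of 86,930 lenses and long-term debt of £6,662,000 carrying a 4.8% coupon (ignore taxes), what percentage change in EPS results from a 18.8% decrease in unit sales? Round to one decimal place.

Contribution at this volume is 86,930 × £26.93 = £2,341,024.90.
EBIT = £2,341,024.90 − £1,659,200 = £681,824.90.
After interest of £319,776.00, pre-tax earnings = £362,048.90.
DCL = total CM / (EBIT − I) = £2,341,024.90 / £362,048.90 = 6.4660.
EPS therefore changes by 6.4660 × (-18.8%) = -121.6%.

-121.6%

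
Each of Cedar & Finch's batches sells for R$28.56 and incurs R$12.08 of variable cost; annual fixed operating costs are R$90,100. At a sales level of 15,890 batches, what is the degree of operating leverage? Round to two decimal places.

Total contribution margin = 15,890 × R$16.48 = R$261,867.20.
Operating income = contribution − fixed costs = R$261,867.20 − R$90,100 = R$171,767.20.
Degree of operating leverage = R$261,867.20 / R$171,767.20 = 1.5245.

1.52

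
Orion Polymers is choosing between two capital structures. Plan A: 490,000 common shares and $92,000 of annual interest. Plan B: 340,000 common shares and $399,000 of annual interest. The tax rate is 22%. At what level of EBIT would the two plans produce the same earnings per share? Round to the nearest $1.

Set EPS_A = EPS_B: (EBIT − $92,000)(1 − 0.22) ÷ 490,000 = (EBIT − $399,000)(1 − 0.22) ÷ 340,000.
Cancelling (1 − t) and cross-multiplying: 340,000·(EBIT − 92,000) = 490,000·(EBIT − 399,000).
EBIT × (490,000 − 340,000) = 399,000 × 490,000 − 92,000 × 340,000 = 164,230,000,000, so EBIT = 164,230,000,000 ÷ 150,000 = 1,094,866.67.

$1,094,867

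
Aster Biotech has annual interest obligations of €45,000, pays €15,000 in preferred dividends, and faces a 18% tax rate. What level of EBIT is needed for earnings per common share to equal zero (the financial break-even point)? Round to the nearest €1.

Preferred dividends are paid after tax, so their pre-tax equivalent is €15,000 ÷ (1 − 0.18) = €18,292.68.
EPS = 0 when EBIT covers interest plus the pre-tax preferred burden: €45,000 + €18,292.68 = €63,292.68.

€63,293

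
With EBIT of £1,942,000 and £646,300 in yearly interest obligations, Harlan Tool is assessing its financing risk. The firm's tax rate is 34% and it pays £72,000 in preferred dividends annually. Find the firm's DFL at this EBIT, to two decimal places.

Interest = £646,300.00.
Preferred dividends grossed up pre-tax: £72,000 / (1 − 0.34) = £109,090.91.
DFL = EBIT ÷ [EBIT − I − D_p/(1−t)] = £1,942,000 ÷ [£1,942,000 − £646,300.00 − £109,090.91] = £1,942,000 ÷ £1,186,609.09 = 1.6366.

1.64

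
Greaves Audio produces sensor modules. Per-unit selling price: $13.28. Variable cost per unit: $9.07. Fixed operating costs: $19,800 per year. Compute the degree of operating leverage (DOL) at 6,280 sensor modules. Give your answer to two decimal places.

3.98

At 6,280 units, contribution = 6,280 × $4.21 = $26,438.80.
EBIT = $26,438.80 − $19,800 = $6,638.80.
Degree of operating leverage = $26,438.80 / $6,638.80 = 3.9825.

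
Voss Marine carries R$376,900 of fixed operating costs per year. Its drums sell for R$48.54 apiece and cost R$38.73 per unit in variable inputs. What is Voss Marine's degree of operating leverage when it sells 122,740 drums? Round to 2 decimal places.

1.46

At 122,740 units, contribution = 122,740 × R$9.81 = R$1,204,079.40.
Operating income = contribution − fixed costs = R$1,204,079.40 − R$376,900 = R$827,179.40.
DOL = contribution ÷ EBIT = R$1,204,079.40 ÷ R$827,179.40 = 1.4556.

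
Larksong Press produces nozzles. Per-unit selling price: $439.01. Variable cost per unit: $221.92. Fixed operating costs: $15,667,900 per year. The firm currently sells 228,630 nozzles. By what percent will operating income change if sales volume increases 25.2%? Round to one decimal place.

At 228,630 units, contribution = 228,630 × $217.09 = $49,633,286.70.
EBIT = $49,633,286.70 − $15,667,900 = $33,965,386.70.
DOL = contribution ÷ EBIT = $49,633,286.70 ÷ $33,965,386.70 = 1.4613.
Operating income changes by 1.4613 × +25.2% = +36.8%.

+36.8%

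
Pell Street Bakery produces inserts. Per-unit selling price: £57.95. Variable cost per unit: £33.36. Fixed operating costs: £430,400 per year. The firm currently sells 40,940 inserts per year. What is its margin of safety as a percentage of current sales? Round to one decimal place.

57.2%

Each unit contributes £57.95 − £33.36 = £24.59. Break-even units = £430,400 ÷ £24.59 = 17,503.05; break-even revenue = 17,503.05 × £57.95 = £1,014,301.75.
Actual sales revenue = 40,940 × £57.95 = £2,372,473.00.
Margin of safety = (£2,372,473.00 − £1,014,301.75) ÷ £2,372,473.00 = 57.2%.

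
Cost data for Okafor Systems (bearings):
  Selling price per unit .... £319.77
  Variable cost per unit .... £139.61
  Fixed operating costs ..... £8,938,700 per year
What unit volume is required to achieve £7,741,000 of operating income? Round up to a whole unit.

92,583 bearings

Each unit contributes £319.77 − £139.61 = £180.16.
Required volume = (fixed costs + target profit) ÷ CM = (£8,938,700 + £7,741,000) ÷ £180.16 = 92,582.70, so 92,583 bearings.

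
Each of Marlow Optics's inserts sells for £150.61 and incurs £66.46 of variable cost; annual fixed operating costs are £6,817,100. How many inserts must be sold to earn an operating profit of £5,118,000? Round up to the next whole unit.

141,832 inserts

Contribution margin per unit = £150.61 − £66.46 = £84.15.
Need Q such that Q × £84.15 − £6,817,100 = £5,118,000, i.e. Q = £11,935,100 / £84.15 = 141,831.25 → 141,832.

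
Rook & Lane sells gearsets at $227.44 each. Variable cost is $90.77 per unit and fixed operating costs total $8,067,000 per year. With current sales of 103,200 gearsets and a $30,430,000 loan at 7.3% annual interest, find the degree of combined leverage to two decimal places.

3.70

At 103,200 units, contribution = 103,200 × $136.67 = $14,104,344.00.
Subtracting fixed costs: EBIT = $14,104,344.00 − $8,067,000 = $6,037,344.00. Interest = $2,221,390.00.
DOL = $14,104,344.00 ÷ $6,037,344.00 = 2.3362; DFL = $6,037,344.00 ÷ $3,815,954.00 = 1.5821.
Combined leverage = 2.3362 × 1.5821 = 3.6961.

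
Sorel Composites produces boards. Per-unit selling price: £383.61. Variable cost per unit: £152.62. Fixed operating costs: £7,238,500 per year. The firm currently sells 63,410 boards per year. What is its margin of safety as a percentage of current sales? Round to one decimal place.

50.6%

Contribution margin per unit = £383.61 − £152.62 = £230.99. Break-even units = £7,238,500 ÷ £230.99 = 31,336.85; break-even revenue = 31,336.85 × £383.61 = £12,021,130.72.
Actual sales revenue = 63,410 × £383.61 = £24,324,710.10.
Margin of safety = (£24,324,710.10 − £12,021,130.72) ÷ £24,324,710.10 = 50.6%.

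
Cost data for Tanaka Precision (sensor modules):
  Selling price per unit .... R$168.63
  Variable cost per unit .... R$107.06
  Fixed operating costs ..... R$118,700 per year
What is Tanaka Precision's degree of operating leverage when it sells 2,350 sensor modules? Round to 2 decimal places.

5.57

Contribution at this volume is 2,350 × R$61.57 = R$144,689.50.
EBIT = R$144,689.50 − R$118,700 = R$25,989.50.
Degree of operating leverage = R$144,689.50 / R$25,989.50 = 5.5672.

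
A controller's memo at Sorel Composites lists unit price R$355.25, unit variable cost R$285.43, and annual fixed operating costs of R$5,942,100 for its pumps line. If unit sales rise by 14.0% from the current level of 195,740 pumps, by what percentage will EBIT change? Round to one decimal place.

+24.8%

Total contribution margin = 195,740 × R$69.82 = R$13,666,566.80.
EBIT = R$13,666,566.80 − R$5,942,100 = R$7,724,466.80.
DOL = contribution ÷ EBIT = R$13,666,566.80 ÷ R$7,724,466.80 = 1.7693.
So EBIT moves 1.7693 × (+14.0%) = +24.8%.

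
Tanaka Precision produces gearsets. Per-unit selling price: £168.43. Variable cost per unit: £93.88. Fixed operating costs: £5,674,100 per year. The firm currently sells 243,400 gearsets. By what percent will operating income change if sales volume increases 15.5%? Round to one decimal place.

+22.6%

Total contribution margin = 243,400 × £74.55 = £18,145,470.00.
EBIT = £18,145,470.00 − £5,674,100 = £12,471,370.00.
Degree of operating leverage = £18,145,470.00 / £12,471,370.00 = 1.4550.
So EBIT moves 1.4550 × (+15.5%) = +22.6%.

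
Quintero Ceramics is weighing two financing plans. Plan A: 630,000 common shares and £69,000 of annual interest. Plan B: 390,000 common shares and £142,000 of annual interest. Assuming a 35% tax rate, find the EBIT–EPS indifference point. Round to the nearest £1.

£260,625

At indifference, (EBIT − 69,000)(1 − t)/630,000 = (EBIT − 142,000)(1 − t)/390,000.
The (1 − t) factor cancels: (EBIT − 69,000) × 390,000 = (EBIT − 142,000) × 630,000.
Solving, EBIT = (142,000·630,000 − 69,000·390,000) / (630,000 − 390,000) = 62,550,000,000 / 240,000 = 260,625.00.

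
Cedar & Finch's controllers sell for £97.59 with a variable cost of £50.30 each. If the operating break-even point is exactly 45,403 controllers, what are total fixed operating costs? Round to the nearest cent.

£2,147,107.87

Contribution margin per unit = £97.59 − £50.30 = £47.29.
Since BE = FC / CM, FC = 45,403 × £47.29 = £2,147,107.87.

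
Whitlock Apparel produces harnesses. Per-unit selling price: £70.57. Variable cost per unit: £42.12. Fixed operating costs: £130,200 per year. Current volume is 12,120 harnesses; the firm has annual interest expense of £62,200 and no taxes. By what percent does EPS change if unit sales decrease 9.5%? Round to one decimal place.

Contribution at this volume is 12,120 × £28.45 = £344,814.00.
Operating income = contribution − fixed costs = £344,814.00 − £130,200 = £214,614.00.
After interest of £62,200.00, pre-tax earnings = £152,414.00.
DCL = total CM / (EBIT − I) = £344,814.00 / £152,414.00 = 2.2624.
EPS therefore changes by 2.2624 × (-9.5%) = -21.5%.

-21.5%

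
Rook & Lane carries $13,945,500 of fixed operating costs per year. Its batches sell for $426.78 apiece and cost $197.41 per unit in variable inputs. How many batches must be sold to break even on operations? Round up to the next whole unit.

60,800 batches

Each unit contributes $426.78 − $197.41 = $229.37.
Units to break even: $13,945,500 ÷ $229.37 = 60,799.15, rounded up to 60,800.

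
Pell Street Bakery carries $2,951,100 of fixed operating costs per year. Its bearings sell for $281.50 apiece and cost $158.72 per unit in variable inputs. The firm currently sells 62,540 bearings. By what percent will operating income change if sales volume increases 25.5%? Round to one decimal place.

At 62,540 units, contribution = 62,540 × $122.78 = $7,678,661.20.
EBIT = $7,678,661.20 − $2,951,100 = $4,727,561.20.
DOL = contribution ÷ EBIT = $7,678,661.20 ÷ $4,727,561.20 = 1.6242.
%ΔEBIT = DOL × %ΔSales = 1.6242 × +25.5% = +41.4%.

+41.4%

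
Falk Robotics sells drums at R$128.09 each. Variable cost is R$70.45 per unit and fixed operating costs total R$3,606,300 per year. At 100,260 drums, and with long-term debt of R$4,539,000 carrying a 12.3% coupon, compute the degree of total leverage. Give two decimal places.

3.58

Total contribution margin = 100,260 × R$57.64 = R$5,778,986.40.
EBIT = R$5,778,986.40 − R$3,606,300 = R$2,172,686.40. Interest = R$558,297.00.
DOL = R$5,778,986.40 ÷ R$2,172,686.40 = 2.6598; DFL = R$2,172,686.40 ÷ R$1,614,389.40 = 1.3458.
Combined leverage = 2.6598 × 1.3458 = 3.5796.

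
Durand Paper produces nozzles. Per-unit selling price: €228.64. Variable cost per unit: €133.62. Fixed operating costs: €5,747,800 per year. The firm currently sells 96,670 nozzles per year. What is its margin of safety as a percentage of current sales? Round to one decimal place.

Each unit contributes €228.64 − €133.62 = €95.02. Break-even units = €5,747,800 ÷ €95.02 = 60,490.42; break-even revenue = 60,490.42 × €228.64 = €13,830,530.33.
Current sales = 96,670 × €228.64 = €22,102,628.80.
Margin of safety = (€22,102,628.80 − €13,830,530.33) ÷ €22,102,628.80 = 37.4%.

37.4%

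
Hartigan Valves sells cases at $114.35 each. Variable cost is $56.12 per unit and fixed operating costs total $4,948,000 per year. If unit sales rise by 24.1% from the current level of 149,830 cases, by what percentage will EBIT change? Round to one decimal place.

+55.7%

Total contribution margin = 149,830 × $58.23 = $8,724,600.90.
Subtracting fixed costs: EBIT = $8,724,600.90 − $4,948,000 = $3,776,600.90.
Degree of operating leverage = $8,724,600.90 / $3,776,600.90 = 2.3102.
%ΔEBIT = DOL × %ΔSales = 2.3102 × +24.1% = +55.7%.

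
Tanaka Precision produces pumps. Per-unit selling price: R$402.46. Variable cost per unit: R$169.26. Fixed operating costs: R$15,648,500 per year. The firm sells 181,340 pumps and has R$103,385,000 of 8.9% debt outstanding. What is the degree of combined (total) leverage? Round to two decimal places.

2.42

At 181,340 units, contribution = 181,340 × R$233.20 = R$42,288,488.00.
Operating income = contribution − fixed costs = R$42,288,488.00 − R$15,648,500 = R$26,639,988.00. Interest = R$9,201,265.00.
DOL = R$42,288,488.00 ÷ R$26,639,988.00 = 1.5874; DFL = R$26,639,988.00 ÷ R$17,438,723.00 = 1.5276.
DCL = DOL × DFL = 1.5874 × 1.5276 = 2.4249.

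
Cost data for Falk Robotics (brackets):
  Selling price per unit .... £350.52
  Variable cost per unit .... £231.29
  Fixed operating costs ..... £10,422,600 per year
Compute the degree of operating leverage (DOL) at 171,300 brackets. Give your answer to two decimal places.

Contribution at this volume is 171,300 × £119.23 = £20,424,099.00.
EBIT = £20,424,099.00 − £10,422,600 = £10,001,499.00.
DOL = contribution ÷ EBIT = £20,424,099.00 ÷ £10,001,499.00 = 2.0421.

2.04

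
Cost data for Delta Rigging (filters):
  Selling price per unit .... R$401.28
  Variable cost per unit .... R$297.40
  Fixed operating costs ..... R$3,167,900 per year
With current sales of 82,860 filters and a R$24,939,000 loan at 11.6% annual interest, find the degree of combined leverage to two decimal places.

3.38

Contribution at this volume is 82,860 × R$103.88 = R$8,607,496.80.
Subtracting fixed costs: EBIT = R$8,607,496.80 − R$3,167,900 = R$5,439,596.80. Interest = R$2,892,924.00.
DOL = R$8,607,496.80 ÷ R$5,439,596.80 = 1.5824; DFL = R$5,439,596.80 ÷ R$2,546,672.80 = 2.1360.
Combined leverage = 1.5824 × 2.1360 = 3.3800.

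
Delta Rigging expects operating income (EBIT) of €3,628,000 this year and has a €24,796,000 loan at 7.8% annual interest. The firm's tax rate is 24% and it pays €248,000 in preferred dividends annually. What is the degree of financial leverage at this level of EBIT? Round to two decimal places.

Annual interest charges come to €1,934,088.00.
Preferred dividends grossed up pre-tax: €248,000 / (1 − 0.24) = €326,315.79.
DFL = EBIT ÷ [EBIT − I − D_p/(1−t)] = €3,628,000 ÷ [€3,628,000 − €1,934,088.00 − €326,315.79] = €3,628,000 ÷ €1,367,596.21 = 2.6528.

2.65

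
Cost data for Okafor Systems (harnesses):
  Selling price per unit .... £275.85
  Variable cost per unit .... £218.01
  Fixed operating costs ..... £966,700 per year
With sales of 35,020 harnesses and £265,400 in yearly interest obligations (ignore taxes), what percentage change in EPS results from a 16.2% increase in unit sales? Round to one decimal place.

+41.4%

At 35,020 units, contribution = 35,020 × £57.84 = £2,025,556.80.
Subtracting fixed costs: EBIT = £2,025,556.80 − £966,700 = £1,058,856.80.
Interest = £265,400.00, so EBIT − I = £793,456.80.
Degree of combined leverage = contribution ÷ (EBIT − I) = £2,025,556.80 ÷ £793,456.80 = 2.5528.
EPS therefore changes by 2.5528 × (+16.2%) = +41.4%.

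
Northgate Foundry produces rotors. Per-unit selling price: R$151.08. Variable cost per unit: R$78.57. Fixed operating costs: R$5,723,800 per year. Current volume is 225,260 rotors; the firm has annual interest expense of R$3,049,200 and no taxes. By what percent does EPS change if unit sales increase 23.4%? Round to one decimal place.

Contribution at this volume is 225,260 × R$72.51 = R$16,333,602.60.
Subtracting fixed costs: EBIT = R$16,333,602.60 − R$5,723,800 = R$10,609,802.60.
After interest of R$3,049,200.00, pre-tax earnings = R$7,560,602.60.
DCL = total CM / (EBIT − I) = R$16,333,602.60 / R$7,560,602.60 = 2.1604.
%ΔEPS = DCL × %ΔSales = 2.1604 × +23.4% = +50.6%.

+50.6%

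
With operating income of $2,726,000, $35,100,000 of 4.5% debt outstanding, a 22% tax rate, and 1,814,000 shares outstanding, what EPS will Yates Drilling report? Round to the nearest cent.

Interest = $1,579,500.00, so EBT = $2,726,000 − $1,579,500.00 = $1,146,500.00.
Net income = $1,146,500.00 × (1 − 0.22) = $894,270.00.
Per share: $894,270.00 / 1,814,000 shares = $0.49.

$0.49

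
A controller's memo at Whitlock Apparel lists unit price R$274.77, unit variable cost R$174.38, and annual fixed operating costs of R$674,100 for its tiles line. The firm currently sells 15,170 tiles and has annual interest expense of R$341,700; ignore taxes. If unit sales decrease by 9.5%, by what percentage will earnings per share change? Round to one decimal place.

-28.5%

Total contribution margin = 15,170 × R$100.39 = R$1,522,916.30.
Subtracting fixed costs: EBIT = R$1,522,916.30 − R$674,100 = R$848,816.30.
After interest of R$341,700.00, pre-tax earnings = R$507,116.30.
DCL = total CM / (EBIT − I) = R$1,522,916.30 / R$507,116.30 = 3.0031.
EPS therefore changes by 3.0031 × (-9.5%) = -28.5%.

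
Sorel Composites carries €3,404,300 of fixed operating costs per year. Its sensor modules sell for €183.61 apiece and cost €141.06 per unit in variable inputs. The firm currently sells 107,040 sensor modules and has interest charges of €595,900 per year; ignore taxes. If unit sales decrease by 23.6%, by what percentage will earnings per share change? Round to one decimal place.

-193.9%

Contribution at this volume is 107,040 × €42.55 = €4,554,552.00.
EBIT = €4,554,552.00 − €3,404,300 = €1,150,252.00.
Interest = €595,900.00, so EBIT − I = €554,352.00.
DCL = total CM / (EBIT − I) = €4,554,552.00 / €554,352.00 = 8.2160.
EPS therefore changes by 8.2160 × (-23.6%) = -193.9%.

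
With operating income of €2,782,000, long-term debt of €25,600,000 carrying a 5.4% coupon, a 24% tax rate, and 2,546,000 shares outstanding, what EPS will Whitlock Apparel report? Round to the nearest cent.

€0.42

Pre-tax income = €2,782,000 − €1,382,400.00 = €1,399,600.00.
After tax at 24%: net income = €1,399,600.00 × 0.76 = €1,063,696.00.
EPS = €1,063,696.00 ÷ 2,546,000 = €0.42.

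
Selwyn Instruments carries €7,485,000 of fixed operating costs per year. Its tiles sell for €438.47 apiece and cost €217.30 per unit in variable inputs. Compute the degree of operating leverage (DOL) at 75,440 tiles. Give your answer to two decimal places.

1.81

At 75,440 units, contribution = 75,440 × €221.17 = €16,685,064.80.
Operating income = contribution − fixed costs = €16,685,064.80 − €7,485,000 = €9,200,064.80.
So DOL = total CM / EBIT = €16,685,064.80 / €9,200,064.80 = 1.8136.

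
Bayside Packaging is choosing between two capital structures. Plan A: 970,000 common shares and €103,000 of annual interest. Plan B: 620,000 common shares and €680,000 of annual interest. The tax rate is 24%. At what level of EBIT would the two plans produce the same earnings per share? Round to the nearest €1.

€1,702,114

Set EPS_A = EPS_B: (EBIT − €103,000)(1 − 0.24) ÷ 970,000 = (EBIT − €680,000)(1 − 0.24) ÷ 620,000.
The (1 − t) factor cancels: (EBIT − 103,000) × 620,000 = (EBIT − 680,000) × 970,000.
EBIT × (970,000 − 620,000) = 680,000 × 970,000 − 103,000 × 620,000 = 595,740,000,000, so EBIT = 595,740,000,000 ÷ 350,000 = 1,702,114.29.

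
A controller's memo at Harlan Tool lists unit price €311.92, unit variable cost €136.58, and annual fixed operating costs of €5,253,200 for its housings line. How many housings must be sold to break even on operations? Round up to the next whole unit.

Unit CM = price − variable cost = €311.92 − €136.58 = €175.34.
Units to break even: €5,253,200 ÷ €175.34 = 29,960.08, rounded up to 29,961.

29,961 housings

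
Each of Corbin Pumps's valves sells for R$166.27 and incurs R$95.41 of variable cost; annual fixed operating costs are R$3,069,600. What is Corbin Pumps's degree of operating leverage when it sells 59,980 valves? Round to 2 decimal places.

Total contribution margin = 59,980 × R$70.86 = R$4,250,182.80.
Operating income = contribution − fixed costs = R$4,250,182.80 − R$3,069,600 = R$1,180,582.80.
So DOL = total CM / EBIT = R$4,250,182.80 / R$1,180,582.80 = 3.6001.

3.60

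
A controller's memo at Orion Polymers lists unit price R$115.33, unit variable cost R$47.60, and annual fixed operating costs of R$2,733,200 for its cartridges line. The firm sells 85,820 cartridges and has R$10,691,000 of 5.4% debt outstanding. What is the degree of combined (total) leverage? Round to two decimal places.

2.32

Contribution at this volume is 85,820 × R$67.73 = R$5,812,588.60.
Operating income = contribution − fixed costs = R$5,812,588.60 − R$2,733,200 = R$3,079,388.60. Interest = R$577,314.00.
DOL = R$5,812,588.60 ÷ R$3,079,388.60 = 1.8876; DFL = R$3,079,388.60 ÷ R$2,502,074.60 = 1.2307.
DCL = DOL × DFL = 1.8876 × 1.2307 = 2.3231.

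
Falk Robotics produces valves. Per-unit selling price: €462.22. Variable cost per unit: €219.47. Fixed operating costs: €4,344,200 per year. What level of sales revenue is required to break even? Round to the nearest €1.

€8,271,786

Contribution margin per unit = €462.22 − €219.47 = €242.75, a CM ratio of €242.75 ÷ €462.22 = 0.5252.
Break-even sales = FC ÷ CM ratio = €4,344,200 × €462.22 / €242.75 = €8,271,786.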